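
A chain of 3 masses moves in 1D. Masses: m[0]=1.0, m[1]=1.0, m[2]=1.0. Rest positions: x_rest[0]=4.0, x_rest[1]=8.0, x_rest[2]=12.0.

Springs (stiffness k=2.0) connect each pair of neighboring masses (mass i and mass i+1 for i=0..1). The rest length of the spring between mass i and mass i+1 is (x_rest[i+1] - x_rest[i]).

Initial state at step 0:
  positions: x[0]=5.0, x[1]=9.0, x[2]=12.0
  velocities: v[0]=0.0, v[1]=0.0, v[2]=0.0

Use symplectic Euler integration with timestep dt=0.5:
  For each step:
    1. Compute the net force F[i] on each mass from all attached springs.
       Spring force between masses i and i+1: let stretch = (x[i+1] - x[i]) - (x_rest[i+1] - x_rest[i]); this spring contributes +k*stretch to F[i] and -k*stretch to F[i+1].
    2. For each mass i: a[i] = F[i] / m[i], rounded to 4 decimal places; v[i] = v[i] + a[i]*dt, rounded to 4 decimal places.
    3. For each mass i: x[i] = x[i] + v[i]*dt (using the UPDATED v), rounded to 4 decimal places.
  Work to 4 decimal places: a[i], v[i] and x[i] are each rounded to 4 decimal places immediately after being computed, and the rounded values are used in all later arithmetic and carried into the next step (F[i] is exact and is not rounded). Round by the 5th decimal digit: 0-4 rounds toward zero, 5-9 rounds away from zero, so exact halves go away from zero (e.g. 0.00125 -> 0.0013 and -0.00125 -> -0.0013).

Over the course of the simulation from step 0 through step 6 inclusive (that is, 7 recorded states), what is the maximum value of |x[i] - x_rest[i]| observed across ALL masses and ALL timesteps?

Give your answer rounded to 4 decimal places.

Answer: 1.1250

Derivation:
Step 0: x=[5.0000 9.0000 12.0000] v=[0.0000 0.0000 0.0000]
Step 1: x=[5.0000 8.5000 12.5000] v=[0.0000 -1.0000 1.0000]
Step 2: x=[4.7500 8.2500 13.0000] v=[-0.5000 -0.5000 1.0000]
Step 3: x=[4.2500 8.6250 13.1250] v=[-1.0000 0.7500 0.2500]
Step 4: x=[3.9375 9.0625 13.0000] v=[-0.6250 0.8750 -0.2500]
Step 5: x=[4.1875 8.9063 12.9063] v=[0.5000 -0.3125 -0.1875]
Step 6: x=[4.7969 8.3907 12.8126] v=[1.2188 -1.0313 -0.1875]
Max displacement = 1.1250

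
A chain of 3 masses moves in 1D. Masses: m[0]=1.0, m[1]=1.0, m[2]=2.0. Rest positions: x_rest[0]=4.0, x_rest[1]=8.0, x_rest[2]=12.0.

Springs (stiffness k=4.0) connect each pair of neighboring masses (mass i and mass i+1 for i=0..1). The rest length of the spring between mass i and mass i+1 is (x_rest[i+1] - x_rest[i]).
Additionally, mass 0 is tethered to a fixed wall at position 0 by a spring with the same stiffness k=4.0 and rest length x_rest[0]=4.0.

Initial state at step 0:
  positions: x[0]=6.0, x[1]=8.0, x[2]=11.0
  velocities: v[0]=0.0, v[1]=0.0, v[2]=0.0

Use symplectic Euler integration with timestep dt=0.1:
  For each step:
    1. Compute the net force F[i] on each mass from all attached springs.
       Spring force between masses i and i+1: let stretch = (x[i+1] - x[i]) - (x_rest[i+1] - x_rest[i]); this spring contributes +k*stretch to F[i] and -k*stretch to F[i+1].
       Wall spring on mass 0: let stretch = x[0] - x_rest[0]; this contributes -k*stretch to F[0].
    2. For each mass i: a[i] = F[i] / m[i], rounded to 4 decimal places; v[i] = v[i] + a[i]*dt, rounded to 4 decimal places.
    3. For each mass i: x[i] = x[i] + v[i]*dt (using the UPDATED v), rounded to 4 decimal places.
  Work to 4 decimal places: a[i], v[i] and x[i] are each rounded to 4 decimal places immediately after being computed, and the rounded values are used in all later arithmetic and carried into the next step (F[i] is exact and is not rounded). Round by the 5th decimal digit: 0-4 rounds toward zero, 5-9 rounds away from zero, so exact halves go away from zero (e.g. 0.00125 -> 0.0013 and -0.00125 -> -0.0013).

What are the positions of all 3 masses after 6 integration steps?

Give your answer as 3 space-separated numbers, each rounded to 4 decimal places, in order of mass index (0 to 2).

Answer: 3.5293 8.3254 11.4338

Derivation:
Step 0: x=[6.0000 8.0000 11.0000] v=[0.0000 0.0000 0.0000]
Step 1: x=[5.8400 8.0400 11.0200] v=[-1.6000 0.4000 0.2000]
Step 2: x=[5.5344 8.1112 11.0604] v=[-3.0560 0.7120 0.4040]
Step 3: x=[5.1105 8.1973 11.1218] v=[-4.2390 0.8610 0.6142]
Step 4: x=[4.6057 8.2769 11.2047] v=[-5.0485 0.7961 0.8293]
Step 5: x=[4.0635 8.3268 11.3091] v=[-5.4223 0.4987 1.0437]
Step 6: x=[3.5293 8.3254 11.4338] v=[-5.3424 -0.0137 1.2472]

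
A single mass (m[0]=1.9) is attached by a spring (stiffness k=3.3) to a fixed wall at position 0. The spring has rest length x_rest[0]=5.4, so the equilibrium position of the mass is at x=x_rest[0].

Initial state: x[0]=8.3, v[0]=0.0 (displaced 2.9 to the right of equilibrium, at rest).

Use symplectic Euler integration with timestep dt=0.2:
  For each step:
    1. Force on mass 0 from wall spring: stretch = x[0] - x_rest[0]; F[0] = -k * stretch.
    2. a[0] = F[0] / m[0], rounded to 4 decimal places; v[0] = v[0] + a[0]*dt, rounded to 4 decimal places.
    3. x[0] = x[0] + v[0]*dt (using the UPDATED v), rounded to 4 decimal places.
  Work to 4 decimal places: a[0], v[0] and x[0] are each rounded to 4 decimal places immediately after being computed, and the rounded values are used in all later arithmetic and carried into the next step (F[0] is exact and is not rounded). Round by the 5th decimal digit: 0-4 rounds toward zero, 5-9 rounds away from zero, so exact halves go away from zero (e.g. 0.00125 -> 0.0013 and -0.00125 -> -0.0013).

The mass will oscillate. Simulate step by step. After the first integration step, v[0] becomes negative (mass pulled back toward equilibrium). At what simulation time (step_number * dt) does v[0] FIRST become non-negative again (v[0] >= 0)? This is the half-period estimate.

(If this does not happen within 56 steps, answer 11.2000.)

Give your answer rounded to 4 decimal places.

Step 0: x=[8.3000] v=[0.0000]
Step 1: x=[8.0985] v=[-1.0074]
Step 2: x=[7.7095] v=[-1.9448]
Step 3: x=[7.1601] v=[-2.7470]
Step 4: x=[6.4884] v=[-3.3584]
Step 5: x=[5.7411] v=[-3.7365]
Step 6: x=[4.9701] v=[-3.8550]
Step 7: x=[4.2290] v=[-3.7057]
Step 8: x=[3.5692] v=[-3.2989]
Step 9: x=[3.0366] v=[-2.6629]
Step 10: x=[2.6682] v=[-1.8419]
Step 11: x=[2.4896] v=[-0.8930]
Step 12: x=[2.5132] v=[0.1180]
First v>=0 after going negative at step 12, time=2.4000

Answer: 2.4000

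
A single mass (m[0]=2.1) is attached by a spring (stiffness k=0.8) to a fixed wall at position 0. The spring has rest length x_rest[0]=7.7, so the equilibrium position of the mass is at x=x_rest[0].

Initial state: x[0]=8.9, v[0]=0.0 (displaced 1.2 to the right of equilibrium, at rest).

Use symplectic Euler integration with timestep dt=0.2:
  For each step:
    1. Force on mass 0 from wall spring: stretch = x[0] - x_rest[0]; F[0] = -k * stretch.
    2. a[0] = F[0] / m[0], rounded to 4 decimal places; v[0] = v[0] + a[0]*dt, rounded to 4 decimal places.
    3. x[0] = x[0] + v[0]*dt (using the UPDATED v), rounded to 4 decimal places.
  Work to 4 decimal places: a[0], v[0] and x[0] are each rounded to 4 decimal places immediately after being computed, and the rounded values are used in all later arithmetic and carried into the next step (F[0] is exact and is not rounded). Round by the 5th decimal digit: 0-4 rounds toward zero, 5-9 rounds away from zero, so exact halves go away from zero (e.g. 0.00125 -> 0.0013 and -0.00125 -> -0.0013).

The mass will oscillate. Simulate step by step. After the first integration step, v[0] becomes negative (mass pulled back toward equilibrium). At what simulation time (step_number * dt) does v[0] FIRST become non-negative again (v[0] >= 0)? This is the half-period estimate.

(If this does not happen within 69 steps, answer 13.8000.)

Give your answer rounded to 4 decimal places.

Step 0: x=[8.9000] v=[0.0000]
Step 1: x=[8.8817] v=[-0.0914]
Step 2: x=[8.8454] v=[-0.1814]
Step 3: x=[8.7917] v=[-0.2687]
Step 4: x=[8.7213] v=[-0.3519]
Step 5: x=[8.6354] v=[-0.4297]
Step 6: x=[8.5352] v=[-0.5010]
Step 7: x=[8.4223] v=[-0.5646]
Step 8: x=[8.2984] v=[-0.6196]
Step 9: x=[8.1654] v=[-0.6652]
Step 10: x=[8.0253] v=[-0.7007]
Step 11: x=[7.8802] v=[-0.7255]
Step 12: x=[7.7324] v=[-0.7392]
Step 13: x=[7.5841] v=[-0.7417]
Step 14: x=[7.4375] v=[-0.7329]
Step 15: x=[7.2949] v=[-0.7129]
Step 16: x=[7.1585] v=[-0.6820]
Step 17: x=[7.0304] v=[-0.6407]
Step 18: x=[6.9125] v=[-0.5897]
Step 19: x=[6.8066] v=[-0.5297]
Step 20: x=[6.7143] v=[-0.4616]
Step 21: x=[6.6370] v=[-0.3865]
Step 22: x=[6.5759] v=[-0.3055]
Step 23: x=[6.5319] v=[-0.2199]
Step 24: x=[6.5057] v=[-0.1309]
Step 25: x=[6.4977] v=[-0.0399]
Step 26: x=[6.5080] v=[0.0517]
First v>=0 after going negative at step 26, time=5.2000

Answer: 5.2000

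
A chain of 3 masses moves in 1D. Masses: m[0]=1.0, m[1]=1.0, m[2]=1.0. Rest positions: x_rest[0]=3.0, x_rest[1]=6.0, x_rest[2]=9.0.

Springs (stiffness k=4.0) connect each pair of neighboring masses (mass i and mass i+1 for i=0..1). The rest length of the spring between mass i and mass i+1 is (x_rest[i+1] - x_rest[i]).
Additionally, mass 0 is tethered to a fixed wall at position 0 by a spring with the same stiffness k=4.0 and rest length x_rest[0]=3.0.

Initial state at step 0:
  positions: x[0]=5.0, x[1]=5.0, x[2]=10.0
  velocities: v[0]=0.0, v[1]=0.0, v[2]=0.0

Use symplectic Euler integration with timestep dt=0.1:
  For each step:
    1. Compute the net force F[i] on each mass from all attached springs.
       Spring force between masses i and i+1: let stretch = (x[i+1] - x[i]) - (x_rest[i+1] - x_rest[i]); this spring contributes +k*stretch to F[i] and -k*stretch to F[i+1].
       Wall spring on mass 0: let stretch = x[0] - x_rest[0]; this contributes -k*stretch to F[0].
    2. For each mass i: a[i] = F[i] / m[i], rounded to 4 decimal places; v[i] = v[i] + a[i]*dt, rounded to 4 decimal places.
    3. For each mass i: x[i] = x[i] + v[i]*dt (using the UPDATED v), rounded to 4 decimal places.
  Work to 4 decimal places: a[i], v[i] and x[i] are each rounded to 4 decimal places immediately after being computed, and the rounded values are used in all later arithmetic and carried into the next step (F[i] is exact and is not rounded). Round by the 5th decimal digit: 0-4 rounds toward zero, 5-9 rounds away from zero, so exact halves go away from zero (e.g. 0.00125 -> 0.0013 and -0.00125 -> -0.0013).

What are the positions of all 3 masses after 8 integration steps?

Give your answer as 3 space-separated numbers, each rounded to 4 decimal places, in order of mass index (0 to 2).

Step 0: x=[5.0000 5.0000 10.0000] v=[0.0000 0.0000 0.0000]
Step 1: x=[4.8000 5.2000 9.9200] v=[-2.0000 2.0000 -0.8000]
Step 2: x=[4.4240 5.5728 9.7712] v=[-3.7600 3.7280 -1.4880]
Step 3: x=[3.9170 6.0676 9.5745] v=[-5.0701 4.9478 -1.9674]
Step 4: x=[3.3393 6.6166 9.3575] v=[-5.7767 5.4903 -2.1702]
Step 5: x=[2.7592 7.1442 9.1508] v=[-5.8015 5.2757 -2.0666]
Step 6: x=[2.2441 7.5766 8.9839] v=[-5.1512 4.3243 -1.6692]
Step 7: x=[1.8525 7.8520 8.8807] v=[-3.9158 2.7542 -1.0321]
Step 8: x=[1.6268 7.9286 8.8563] v=[-2.2570 0.7659 -0.2436]

Answer: 1.6268 7.9286 8.8563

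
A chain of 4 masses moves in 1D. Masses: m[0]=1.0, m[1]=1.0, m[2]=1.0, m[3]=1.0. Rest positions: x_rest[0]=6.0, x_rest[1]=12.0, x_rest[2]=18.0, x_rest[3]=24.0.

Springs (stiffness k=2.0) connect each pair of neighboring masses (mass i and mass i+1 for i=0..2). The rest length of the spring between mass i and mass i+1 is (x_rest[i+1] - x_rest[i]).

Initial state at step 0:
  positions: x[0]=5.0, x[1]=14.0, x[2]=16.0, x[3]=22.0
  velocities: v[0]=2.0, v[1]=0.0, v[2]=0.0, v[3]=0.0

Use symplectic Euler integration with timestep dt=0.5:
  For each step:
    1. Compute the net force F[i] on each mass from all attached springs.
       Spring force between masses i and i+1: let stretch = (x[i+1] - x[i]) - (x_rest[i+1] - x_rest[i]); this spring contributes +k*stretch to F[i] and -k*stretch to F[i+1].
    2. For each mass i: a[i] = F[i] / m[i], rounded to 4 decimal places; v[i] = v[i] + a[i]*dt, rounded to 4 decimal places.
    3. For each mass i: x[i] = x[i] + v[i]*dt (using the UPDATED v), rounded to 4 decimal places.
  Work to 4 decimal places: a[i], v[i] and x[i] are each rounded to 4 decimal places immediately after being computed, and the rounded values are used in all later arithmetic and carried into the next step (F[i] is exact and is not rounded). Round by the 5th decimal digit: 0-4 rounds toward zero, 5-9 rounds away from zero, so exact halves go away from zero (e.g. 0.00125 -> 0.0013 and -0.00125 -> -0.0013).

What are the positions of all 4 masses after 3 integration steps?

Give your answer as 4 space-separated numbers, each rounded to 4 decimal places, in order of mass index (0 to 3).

Step 0: x=[5.0000 14.0000 16.0000 22.0000] v=[2.0000 0.0000 0.0000 0.0000]
Step 1: x=[7.5000 10.5000 18.0000 22.0000] v=[5.0000 -7.0000 4.0000 0.0000]
Step 2: x=[8.5000 9.2500 18.2500 23.0000] v=[2.0000 -2.5000 0.5000 2.0000]
Step 3: x=[6.8750 12.1250 16.3750 24.6250] v=[-3.2500 5.7500 -3.7500 3.2500]

Answer: 6.8750 12.1250 16.3750 24.6250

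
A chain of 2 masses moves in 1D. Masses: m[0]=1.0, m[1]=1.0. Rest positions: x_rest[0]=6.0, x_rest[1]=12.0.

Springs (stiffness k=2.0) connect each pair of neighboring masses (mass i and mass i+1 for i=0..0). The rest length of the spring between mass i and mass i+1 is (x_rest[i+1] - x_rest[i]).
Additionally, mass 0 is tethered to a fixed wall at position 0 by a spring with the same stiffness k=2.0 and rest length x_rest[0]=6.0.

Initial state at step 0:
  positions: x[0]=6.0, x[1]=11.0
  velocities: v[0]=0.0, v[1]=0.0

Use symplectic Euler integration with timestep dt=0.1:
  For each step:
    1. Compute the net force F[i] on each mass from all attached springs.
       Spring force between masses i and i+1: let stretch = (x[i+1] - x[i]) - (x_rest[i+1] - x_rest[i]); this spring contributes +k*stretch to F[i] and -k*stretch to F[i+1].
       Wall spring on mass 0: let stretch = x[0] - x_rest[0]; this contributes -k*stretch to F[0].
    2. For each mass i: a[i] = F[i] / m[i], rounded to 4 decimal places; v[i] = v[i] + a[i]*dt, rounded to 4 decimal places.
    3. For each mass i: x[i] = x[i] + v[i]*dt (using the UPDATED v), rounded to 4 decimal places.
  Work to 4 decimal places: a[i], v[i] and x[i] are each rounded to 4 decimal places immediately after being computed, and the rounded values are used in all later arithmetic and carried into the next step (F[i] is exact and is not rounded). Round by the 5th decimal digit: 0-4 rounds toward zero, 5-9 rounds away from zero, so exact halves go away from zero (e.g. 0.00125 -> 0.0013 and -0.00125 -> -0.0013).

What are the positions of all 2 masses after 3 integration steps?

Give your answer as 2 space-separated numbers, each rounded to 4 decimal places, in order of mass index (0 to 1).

Answer: 5.8859 11.1160

Derivation:
Step 0: x=[6.0000 11.0000] v=[0.0000 0.0000]
Step 1: x=[5.9800 11.0200] v=[-0.2000 0.2000]
Step 2: x=[5.9412 11.0592] v=[-0.3880 0.3920]
Step 3: x=[5.8859 11.1160] v=[-0.5526 0.5684]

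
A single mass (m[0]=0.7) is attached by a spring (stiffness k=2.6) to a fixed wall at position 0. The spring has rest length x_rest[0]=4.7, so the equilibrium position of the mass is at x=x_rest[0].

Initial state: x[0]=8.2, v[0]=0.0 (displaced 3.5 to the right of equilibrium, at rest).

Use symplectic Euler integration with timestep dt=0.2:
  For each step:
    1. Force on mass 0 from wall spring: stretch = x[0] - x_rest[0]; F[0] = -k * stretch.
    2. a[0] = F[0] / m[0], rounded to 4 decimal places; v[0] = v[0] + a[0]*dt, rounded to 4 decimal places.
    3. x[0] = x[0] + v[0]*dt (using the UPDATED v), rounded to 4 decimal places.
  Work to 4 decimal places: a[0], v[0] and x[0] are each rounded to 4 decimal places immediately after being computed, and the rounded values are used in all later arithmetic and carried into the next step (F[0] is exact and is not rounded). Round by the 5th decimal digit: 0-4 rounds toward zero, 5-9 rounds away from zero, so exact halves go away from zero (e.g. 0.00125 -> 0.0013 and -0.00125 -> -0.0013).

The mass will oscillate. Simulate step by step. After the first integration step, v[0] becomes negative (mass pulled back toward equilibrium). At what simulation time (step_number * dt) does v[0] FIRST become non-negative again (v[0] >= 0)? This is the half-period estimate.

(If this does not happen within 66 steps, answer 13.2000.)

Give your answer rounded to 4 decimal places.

Answer: 1.8000

Derivation:
Step 0: x=[8.2000] v=[0.0000]
Step 1: x=[7.6800] v=[-2.6000]
Step 2: x=[6.7173] v=[-4.8137]
Step 3: x=[5.4548] v=[-6.3123]
Step 4: x=[4.0802] v=[-6.8730]
Step 5: x=[2.7977] v=[-6.4126]
Step 6: x=[1.7978] v=[-4.9995]
Step 7: x=[1.2291] v=[-2.8436]
Step 8: x=[1.1761] v=[-0.2652]
Step 9: x=[1.6466] v=[2.3526]
First v>=0 after going negative at step 9, time=1.8000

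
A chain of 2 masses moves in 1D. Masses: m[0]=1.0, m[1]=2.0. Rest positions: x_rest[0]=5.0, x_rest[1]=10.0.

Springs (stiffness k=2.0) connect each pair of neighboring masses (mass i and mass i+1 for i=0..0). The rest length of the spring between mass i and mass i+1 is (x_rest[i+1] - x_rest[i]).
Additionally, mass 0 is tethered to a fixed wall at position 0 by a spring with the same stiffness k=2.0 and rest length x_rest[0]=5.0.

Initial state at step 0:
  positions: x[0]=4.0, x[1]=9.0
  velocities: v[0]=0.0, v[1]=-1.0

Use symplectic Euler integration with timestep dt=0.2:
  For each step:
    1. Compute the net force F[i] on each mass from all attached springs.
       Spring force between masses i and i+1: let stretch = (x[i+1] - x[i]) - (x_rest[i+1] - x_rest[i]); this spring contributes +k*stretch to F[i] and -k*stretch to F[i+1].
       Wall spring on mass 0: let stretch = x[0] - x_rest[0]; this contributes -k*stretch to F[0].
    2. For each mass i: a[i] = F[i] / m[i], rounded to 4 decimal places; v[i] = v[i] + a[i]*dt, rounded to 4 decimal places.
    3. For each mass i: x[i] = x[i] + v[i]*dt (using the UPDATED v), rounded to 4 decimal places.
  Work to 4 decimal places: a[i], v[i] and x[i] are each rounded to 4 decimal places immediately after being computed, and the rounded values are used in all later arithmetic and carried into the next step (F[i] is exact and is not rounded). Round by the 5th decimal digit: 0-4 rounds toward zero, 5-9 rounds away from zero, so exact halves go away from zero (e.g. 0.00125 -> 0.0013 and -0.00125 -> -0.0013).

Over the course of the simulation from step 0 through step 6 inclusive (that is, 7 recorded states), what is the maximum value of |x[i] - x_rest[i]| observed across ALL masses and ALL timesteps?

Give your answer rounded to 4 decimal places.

Answer: 1.7928

Derivation:
Step 0: x=[4.0000 9.0000] v=[0.0000 -1.0000]
Step 1: x=[4.0800 8.8000] v=[0.4000 -1.0000]
Step 2: x=[4.2112 8.6112] v=[0.6560 -0.9440]
Step 3: x=[4.3575 8.4464] v=[0.7315 -0.8240]
Step 4: x=[4.4823 8.3180] v=[0.6241 -0.6418]
Step 5: x=[4.5554 8.2362] v=[0.3655 -0.4089]
Step 6: x=[4.5585 8.2072] v=[0.0157 -0.1451]
Max displacement = 1.7928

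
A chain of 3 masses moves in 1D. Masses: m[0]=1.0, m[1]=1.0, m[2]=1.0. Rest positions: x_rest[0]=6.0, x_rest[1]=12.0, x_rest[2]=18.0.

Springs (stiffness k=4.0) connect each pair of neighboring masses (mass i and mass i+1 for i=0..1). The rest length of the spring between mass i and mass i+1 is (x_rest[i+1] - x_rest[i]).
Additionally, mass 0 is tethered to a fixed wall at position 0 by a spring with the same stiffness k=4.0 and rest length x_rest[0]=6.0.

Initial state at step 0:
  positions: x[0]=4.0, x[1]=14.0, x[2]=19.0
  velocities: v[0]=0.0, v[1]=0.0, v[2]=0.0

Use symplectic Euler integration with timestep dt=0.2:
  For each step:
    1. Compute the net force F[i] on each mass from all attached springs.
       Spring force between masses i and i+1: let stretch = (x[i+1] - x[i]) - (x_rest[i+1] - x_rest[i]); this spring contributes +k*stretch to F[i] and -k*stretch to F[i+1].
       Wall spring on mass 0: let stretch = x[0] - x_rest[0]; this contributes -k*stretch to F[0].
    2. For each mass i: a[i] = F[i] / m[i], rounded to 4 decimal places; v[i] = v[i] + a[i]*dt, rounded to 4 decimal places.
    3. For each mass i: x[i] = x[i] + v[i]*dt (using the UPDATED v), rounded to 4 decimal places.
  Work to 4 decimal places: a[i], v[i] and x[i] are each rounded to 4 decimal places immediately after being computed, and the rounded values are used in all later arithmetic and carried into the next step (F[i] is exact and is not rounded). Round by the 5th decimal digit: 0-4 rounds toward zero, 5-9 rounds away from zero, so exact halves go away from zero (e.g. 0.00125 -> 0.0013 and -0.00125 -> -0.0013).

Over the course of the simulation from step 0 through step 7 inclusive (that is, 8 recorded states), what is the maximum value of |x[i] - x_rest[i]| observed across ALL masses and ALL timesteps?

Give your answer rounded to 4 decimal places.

Answer: 2.4301

Derivation:
Step 0: x=[4.0000 14.0000 19.0000] v=[0.0000 0.0000 0.0000]
Step 1: x=[4.9600 13.2000 19.1600] v=[4.8000 -4.0000 0.8000]
Step 2: x=[6.4448 12.0352 19.3264] v=[7.4240 -5.8240 0.8320]
Step 3: x=[7.7929 11.1425 19.2862] v=[6.7405 -4.4634 -0.2010]
Step 4: x=[8.4301 11.0169 18.9030] v=[3.1859 -0.6281 -1.9160]
Step 5: x=[8.1324 11.7392 18.2180] v=[-1.4887 3.6113 -3.4249]
Step 6: x=[7.1106 12.9210 17.4564] v=[-5.1092 5.9089 -3.8079]
Step 7: x=[5.8807 13.8988 16.9292] v=[-6.1494 4.8889 -2.6362]
Max displacement = 2.4301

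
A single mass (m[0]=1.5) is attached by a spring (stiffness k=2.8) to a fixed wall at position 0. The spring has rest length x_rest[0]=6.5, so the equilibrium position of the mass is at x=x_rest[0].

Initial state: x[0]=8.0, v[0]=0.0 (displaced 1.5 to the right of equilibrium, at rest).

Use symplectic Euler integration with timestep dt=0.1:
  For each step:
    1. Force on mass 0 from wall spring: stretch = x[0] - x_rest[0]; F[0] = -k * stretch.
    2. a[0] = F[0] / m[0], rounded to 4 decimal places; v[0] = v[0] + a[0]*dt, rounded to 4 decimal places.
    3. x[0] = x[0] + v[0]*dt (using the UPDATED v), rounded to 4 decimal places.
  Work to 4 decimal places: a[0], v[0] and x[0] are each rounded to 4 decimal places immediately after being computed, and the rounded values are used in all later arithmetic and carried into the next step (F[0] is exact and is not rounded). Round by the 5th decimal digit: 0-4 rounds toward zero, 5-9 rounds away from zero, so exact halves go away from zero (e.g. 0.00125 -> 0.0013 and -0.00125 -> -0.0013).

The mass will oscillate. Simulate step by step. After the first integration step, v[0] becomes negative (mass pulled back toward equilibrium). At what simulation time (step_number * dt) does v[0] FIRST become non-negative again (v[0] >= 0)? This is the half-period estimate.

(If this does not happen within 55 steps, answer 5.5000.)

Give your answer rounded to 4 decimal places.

Answer: 2.3000

Derivation:
Step 0: x=[8.0000] v=[0.0000]
Step 1: x=[7.9720] v=[-0.2800]
Step 2: x=[7.9165] v=[-0.5548]
Step 3: x=[7.8346] v=[-0.8192]
Step 4: x=[7.7278] v=[-1.0683]
Step 5: x=[7.5981] v=[-1.2975]
Step 6: x=[7.4479] v=[-1.5025]
Step 7: x=[7.2800] v=[-1.6794]
Step 8: x=[7.0975] v=[-1.8250]
Step 9: x=[6.9039] v=[-1.9365]
Step 10: x=[6.7027] v=[-2.0119]
Step 11: x=[6.4977] v=[-2.0497]
Step 12: x=[6.2928] v=[-2.0493]
Step 13: x=[6.0917] v=[-2.0106]
Step 14: x=[5.8983] v=[-1.9344]
Step 15: x=[5.7161] v=[-1.8221]
Step 16: x=[5.5485] v=[-1.6758]
Step 17: x=[5.3987] v=[-1.4982]
Step 18: x=[5.2694] v=[-1.2926]
Step 19: x=[5.1631] v=[-1.0629]
Step 20: x=[5.0818] v=[-0.8134]
Step 21: x=[5.0269] v=[-0.5487]
Step 22: x=[4.9995] v=[-0.2737]
Step 23: x=[5.0001] v=[0.0064]
First v>=0 after going negative at step 23, time=2.3000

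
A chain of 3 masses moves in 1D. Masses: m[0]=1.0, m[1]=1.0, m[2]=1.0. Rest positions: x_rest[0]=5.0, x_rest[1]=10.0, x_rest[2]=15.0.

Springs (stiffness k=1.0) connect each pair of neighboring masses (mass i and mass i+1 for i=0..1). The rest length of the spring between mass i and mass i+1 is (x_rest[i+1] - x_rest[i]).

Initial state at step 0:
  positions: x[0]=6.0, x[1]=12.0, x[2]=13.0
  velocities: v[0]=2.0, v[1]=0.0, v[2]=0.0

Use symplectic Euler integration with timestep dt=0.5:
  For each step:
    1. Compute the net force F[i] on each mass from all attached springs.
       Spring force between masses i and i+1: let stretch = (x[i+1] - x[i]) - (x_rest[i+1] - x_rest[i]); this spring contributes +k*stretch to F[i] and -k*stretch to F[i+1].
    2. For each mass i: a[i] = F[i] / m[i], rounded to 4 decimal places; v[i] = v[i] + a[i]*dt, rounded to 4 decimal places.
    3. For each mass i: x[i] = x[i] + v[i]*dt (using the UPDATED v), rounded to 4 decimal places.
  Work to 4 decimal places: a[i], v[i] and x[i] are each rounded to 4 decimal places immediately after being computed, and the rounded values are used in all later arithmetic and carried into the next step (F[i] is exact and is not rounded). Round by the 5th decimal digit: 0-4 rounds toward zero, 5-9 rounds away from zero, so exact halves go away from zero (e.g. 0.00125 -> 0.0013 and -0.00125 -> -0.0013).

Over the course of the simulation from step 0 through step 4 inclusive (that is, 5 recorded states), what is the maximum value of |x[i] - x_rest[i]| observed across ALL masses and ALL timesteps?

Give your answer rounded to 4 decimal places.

Step 0: x=[6.0000 12.0000 13.0000] v=[2.0000 0.0000 0.0000]
Step 1: x=[7.2500 10.7500 14.0000] v=[2.5000 -2.5000 2.0000]
Step 2: x=[8.1250 9.4375 15.4375] v=[1.7500 -2.6250 2.8750]
Step 3: x=[8.0781 9.2969 16.6250] v=[-0.0938 -0.2813 2.3750]
Step 4: x=[7.0859 10.6836 17.2305] v=[-1.9844 2.7734 1.2110]
Max displacement = 3.1250

Answer: 3.1250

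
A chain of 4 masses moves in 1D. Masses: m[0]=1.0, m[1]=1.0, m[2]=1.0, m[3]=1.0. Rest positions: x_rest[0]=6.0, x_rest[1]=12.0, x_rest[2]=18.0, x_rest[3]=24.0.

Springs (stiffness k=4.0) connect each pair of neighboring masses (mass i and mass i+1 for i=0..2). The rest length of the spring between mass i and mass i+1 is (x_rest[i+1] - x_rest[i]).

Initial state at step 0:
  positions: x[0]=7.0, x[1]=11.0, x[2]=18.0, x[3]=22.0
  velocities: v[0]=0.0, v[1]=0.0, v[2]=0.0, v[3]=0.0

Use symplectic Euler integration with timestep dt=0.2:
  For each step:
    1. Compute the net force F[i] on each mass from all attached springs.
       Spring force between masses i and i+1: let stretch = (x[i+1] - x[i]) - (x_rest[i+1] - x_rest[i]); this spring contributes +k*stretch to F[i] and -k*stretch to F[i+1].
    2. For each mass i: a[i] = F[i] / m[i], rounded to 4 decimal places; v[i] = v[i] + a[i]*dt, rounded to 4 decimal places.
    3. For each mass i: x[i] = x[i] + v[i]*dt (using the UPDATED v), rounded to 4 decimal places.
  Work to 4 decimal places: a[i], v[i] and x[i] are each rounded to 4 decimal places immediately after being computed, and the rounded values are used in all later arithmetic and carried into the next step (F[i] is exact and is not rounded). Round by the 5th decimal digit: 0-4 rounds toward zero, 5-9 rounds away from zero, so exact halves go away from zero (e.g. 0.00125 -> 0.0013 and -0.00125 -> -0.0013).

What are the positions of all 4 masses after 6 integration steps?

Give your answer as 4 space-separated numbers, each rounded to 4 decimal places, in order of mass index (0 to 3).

Step 0: x=[7.0000 11.0000 18.0000 22.0000] v=[0.0000 0.0000 0.0000 0.0000]
Step 1: x=[6.6800 11.4800 17.5200 22.3200] v=[-1.6000 2.4000 -2.4000 1.6000]
Step 2: x=[6.1680 12.1584 16.8416 22.8320] v=[-2.5600 3.3920 -3.3920 2.5600]
Step 3: x=[5.6545 12.6276 16.3724 23.3455] v=[-2.5677 2.3462 -2.3462 2.5677]
Step 4: x=[5.2967 12.5803 16.4197 23.7033] v=[-1.7892 -0.2364 0.2364 1.7892]
Step 5: x=[5.1442 11.9819 17.0181 23.8558] v=[-0.7623 -2.9918 2.9918 0.7623]
Step 6: x=[5.1258 11.0953 17.9047 23.8742] v=[-0.0921 -4.4330 4.4330 0.0921]

Answer: 5.1258 11.0953 17.9047 23.8742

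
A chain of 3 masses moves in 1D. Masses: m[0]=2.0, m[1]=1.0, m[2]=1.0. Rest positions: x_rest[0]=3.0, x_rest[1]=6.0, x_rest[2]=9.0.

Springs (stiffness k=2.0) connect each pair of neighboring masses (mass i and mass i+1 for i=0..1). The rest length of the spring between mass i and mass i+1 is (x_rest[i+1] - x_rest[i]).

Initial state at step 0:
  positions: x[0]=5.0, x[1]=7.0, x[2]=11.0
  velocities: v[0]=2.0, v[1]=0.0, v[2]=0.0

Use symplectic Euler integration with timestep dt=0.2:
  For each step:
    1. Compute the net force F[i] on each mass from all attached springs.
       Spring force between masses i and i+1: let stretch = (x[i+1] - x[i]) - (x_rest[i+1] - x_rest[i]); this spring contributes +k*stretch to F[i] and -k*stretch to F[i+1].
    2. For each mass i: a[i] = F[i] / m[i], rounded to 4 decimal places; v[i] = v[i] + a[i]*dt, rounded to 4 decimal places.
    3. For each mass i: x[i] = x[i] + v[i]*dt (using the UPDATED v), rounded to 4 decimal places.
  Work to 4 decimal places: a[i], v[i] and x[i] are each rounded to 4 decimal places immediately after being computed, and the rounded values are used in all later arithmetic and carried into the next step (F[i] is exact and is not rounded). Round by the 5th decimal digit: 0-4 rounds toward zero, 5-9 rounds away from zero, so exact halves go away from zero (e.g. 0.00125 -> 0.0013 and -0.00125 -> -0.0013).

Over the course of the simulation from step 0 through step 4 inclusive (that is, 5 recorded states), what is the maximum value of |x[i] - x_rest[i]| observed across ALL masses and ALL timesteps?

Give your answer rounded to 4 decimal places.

Answer: 3.1595

Derivation:
Step 0: x=[5.0000 7.0000 11.0000] v=[2.0000 0.0000 0.0000]
Step 1: x=[5.3600 7.1600 10.9200] v=[1.8000 0.8000 -0.4000]
Step 2: x=[5.6720 7.4768 10.7792] v=[1.5600 1.5840 -0.7040]
Step 3: x=[5.9362 7.9134 10.6142] v=[1.3210 2.1830 -0.8250]
Step 4: x=[6.1595 8.4079 10.4731] v=[1.1164 2.4724 -0.7053]
Max displacement = 3.1595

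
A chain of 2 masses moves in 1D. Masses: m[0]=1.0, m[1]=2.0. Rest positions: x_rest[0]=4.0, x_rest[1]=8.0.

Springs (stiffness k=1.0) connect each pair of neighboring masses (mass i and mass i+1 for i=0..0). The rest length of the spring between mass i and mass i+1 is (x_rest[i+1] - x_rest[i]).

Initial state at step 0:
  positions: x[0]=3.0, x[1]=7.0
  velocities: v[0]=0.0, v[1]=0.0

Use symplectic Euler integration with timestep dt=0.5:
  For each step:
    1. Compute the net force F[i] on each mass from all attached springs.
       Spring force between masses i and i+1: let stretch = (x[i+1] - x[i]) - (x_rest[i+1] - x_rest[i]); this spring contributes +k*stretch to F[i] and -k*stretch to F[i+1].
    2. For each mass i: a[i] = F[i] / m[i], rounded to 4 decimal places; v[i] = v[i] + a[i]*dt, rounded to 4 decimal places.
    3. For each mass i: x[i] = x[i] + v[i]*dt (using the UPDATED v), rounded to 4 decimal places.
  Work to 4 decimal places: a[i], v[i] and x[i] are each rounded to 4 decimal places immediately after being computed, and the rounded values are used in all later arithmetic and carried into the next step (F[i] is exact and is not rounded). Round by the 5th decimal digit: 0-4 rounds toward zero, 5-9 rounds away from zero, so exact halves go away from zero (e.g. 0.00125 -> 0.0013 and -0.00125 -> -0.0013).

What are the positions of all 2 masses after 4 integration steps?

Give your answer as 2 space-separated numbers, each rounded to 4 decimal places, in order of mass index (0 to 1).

Answer: 3.0000 7.0000

Derivation:
Step 0: x=[3.0000 7.0000] v=[0.0000 0.0000]
Step 1: x=[3.0000 7.0000] v=[0.0000 0.0000]
Step 2: x=[3.0000 7.0000] v=[0.0000 0.0000]
Step 3: x=[3.0000 7.0000] v=[0.0000 0.0000]
Step 4: x=[3.0000 7.0000] v=[0.0000 0.0000]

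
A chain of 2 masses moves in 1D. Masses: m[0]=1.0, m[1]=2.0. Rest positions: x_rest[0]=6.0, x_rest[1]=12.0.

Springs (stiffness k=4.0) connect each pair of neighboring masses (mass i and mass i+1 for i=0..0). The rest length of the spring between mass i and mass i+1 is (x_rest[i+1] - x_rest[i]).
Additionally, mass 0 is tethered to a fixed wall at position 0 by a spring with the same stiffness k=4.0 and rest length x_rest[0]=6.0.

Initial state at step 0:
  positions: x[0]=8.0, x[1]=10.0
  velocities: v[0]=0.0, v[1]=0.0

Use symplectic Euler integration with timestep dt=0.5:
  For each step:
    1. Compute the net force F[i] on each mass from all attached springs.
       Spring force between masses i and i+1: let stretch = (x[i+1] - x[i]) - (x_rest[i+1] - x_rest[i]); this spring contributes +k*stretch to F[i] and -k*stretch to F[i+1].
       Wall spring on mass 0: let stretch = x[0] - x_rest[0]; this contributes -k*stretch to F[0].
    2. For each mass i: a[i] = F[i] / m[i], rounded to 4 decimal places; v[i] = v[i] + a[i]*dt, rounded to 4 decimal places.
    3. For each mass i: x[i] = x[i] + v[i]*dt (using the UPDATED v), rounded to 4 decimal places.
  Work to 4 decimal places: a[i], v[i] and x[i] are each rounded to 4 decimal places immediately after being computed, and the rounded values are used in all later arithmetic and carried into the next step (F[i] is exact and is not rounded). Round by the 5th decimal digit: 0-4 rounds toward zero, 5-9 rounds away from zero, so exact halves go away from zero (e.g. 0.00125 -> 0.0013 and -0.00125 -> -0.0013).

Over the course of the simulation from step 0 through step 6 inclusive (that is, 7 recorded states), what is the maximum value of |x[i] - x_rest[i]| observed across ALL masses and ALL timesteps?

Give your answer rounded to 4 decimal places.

Step 0: x=[8.0000 10.0000] v=[0.0000 0.0000]
Step 1: x=[2.0000 12.0000] v=[-12.0000 4.0000]
Step 2: x=[4.0000 12.0000] v=[4.0000 0.0000]
Step 3: x=[10.0000 11.0000] v=[12.0000 -2.0000]
Step 4: x=[7.0000 12.5000] v=[-6.0000 3.0000]
Step 5: x=[2.5000 14.2500] v=[-9.0000 3.5000]
Step 6: x=[7.2500 13.1250] v=[9.5000 -2.2500]
Max displacement = 4.0000

Answer: 4.0000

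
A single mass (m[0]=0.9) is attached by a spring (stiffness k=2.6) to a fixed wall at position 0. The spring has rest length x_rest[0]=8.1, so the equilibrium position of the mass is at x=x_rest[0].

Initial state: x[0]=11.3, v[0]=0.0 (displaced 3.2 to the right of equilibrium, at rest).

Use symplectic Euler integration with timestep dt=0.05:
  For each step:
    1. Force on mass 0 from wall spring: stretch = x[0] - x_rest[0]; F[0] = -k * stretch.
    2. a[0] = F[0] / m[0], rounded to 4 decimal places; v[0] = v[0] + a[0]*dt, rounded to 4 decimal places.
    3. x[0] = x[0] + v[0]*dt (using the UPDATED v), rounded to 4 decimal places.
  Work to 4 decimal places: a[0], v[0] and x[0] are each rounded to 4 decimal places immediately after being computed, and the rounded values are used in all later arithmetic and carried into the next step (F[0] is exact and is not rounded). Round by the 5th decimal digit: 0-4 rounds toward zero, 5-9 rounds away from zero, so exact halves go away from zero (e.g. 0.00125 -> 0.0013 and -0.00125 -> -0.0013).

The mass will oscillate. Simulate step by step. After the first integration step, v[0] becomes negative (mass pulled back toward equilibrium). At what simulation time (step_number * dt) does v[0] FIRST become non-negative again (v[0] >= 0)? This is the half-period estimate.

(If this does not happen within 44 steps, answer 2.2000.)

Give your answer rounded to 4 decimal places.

Step 0: x=[11.3000] v=[0.0000]
Step 1: x=[11.2769] v=[-0.4622]
Step 2: x=[11.2308] v=[-0.9211]
Step 3: x=[11.1621] v=[-1.3733]
Step 4: x=[11.0713] v=[-1.8156]
Step 5: x=[10.9591] v=[-2.2448]
Step 6: x=[10.8262] v=[-2.6578]
Step 7: x=[10.6736] v=[-3.0516]
Step 8: x=[10.5024] v=[-3.4233]
Step 9: x=[10.3139] v=[-3.7703]
Step 10: x=[10.1094] v=[-4.0901]
Step 11: x=[9.8904] v=[-4.3803]
Step 12: x=[9.6585] v=[-4.6389]
Step 13: x=[9.4153] v=[-4.8640]
Step 14: x=[9.1626] v=[-5.0540]
Step 15: x=[8.9022] v=[-5.2075]
Step 16: x=[8.6360] v=[-5.3234]
Step 17: x=[8.3660] v=[-5.4008]
Step 18: x=[8.0940] v=[-5.4392]
Step 19: x=[7.8221] v=[-5.4383]
Step 20: x=[7.5522] v=[-5.3982]
Step 21: x=[7.2862] v=[-5.3191]
Step 22: x=[7.0261] v=[-5.2016]
Step 23: x=[6.7738] v=[-5.0465]
Step 24: x=[6.5311] v=[-4.8549]
Step 25: x=[6.2997] v=[-4.6283]
Step 26: x=[6.0813] v=[-4.3683]
Step 27: x=[5.8775] v=[-4.0767]
Step 28: x=[5.6897] v=[-3.7557]
Step 29: x=[5.5193] v=[-3.4075]
Step 30: x=[5.3676] v=[-3.0347]
Step 31: x=[5.2356] v=[-2.6400]
Step 32: x=[5.1243] v=[-2.2263]
Step 33: x=[5.0345] v=[-1.7965]
Step 34: x=[4.9668] v=[-1.3537]
Step 35: x=[4.9217] v=[-0.9011]
Step 36: x=[4.8996] v=[-0.4420]
Step 37: x=[4.9006] v=[0.0203]
First v>=0 after going negative at step 37, time=1.8500

Answer: 1.8500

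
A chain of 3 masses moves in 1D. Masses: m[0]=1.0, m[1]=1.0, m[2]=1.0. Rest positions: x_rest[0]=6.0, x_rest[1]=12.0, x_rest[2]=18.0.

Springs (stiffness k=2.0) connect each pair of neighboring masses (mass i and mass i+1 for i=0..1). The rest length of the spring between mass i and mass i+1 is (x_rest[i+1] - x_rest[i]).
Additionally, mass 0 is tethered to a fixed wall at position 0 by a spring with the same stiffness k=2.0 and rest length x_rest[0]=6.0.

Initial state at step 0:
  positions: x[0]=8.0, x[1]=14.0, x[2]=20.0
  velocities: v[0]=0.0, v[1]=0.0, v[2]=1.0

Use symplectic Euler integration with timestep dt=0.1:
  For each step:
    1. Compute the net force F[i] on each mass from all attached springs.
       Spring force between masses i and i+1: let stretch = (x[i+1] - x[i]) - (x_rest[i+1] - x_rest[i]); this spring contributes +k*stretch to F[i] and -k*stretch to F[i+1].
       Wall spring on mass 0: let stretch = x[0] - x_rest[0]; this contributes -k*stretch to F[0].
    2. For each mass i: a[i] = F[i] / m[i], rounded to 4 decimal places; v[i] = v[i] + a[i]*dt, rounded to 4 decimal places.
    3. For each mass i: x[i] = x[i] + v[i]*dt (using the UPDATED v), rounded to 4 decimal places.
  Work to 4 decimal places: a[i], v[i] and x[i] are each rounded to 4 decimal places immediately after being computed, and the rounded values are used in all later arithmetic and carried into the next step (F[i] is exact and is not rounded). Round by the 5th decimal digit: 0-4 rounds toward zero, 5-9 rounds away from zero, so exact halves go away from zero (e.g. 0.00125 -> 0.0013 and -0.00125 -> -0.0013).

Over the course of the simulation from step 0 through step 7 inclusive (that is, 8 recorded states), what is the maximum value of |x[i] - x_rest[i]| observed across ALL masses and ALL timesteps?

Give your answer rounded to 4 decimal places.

Answer: 2.5946

Derivation:
Step 0: x=[8.0000 14.0000 20.0000] v=[0.0000 0.0000 1.0000]
Step 1: x=[7.9600 14.0000 20.1000] v=[-0.4000 0.0000 1.0000]
Step 2: x=[7.8816 14.0012 20.1980] v=[-0.7840 0.0120 0.9800]
Step 3: x=[7.7680 14.0039 20.2921] v=[-1.1364 0.0274 0.9406]
Step 4: x=[7.6237 14.0077 20.3804] v=[-1.4428 0.0379 0.8830]
Step 5: x=[7.4546 14.0113 20.4613] v=[-1.6907 0.0356 0.8085]
Step 6: x=[7.2676 14.0127 20.5332] v=[-1.8703 0.0143 0.7185]
Step 7: x=[7.0701 14.0096 20.5946] v=[-1.9748 -0.0306 0.6144]
Max displacement = 2.5946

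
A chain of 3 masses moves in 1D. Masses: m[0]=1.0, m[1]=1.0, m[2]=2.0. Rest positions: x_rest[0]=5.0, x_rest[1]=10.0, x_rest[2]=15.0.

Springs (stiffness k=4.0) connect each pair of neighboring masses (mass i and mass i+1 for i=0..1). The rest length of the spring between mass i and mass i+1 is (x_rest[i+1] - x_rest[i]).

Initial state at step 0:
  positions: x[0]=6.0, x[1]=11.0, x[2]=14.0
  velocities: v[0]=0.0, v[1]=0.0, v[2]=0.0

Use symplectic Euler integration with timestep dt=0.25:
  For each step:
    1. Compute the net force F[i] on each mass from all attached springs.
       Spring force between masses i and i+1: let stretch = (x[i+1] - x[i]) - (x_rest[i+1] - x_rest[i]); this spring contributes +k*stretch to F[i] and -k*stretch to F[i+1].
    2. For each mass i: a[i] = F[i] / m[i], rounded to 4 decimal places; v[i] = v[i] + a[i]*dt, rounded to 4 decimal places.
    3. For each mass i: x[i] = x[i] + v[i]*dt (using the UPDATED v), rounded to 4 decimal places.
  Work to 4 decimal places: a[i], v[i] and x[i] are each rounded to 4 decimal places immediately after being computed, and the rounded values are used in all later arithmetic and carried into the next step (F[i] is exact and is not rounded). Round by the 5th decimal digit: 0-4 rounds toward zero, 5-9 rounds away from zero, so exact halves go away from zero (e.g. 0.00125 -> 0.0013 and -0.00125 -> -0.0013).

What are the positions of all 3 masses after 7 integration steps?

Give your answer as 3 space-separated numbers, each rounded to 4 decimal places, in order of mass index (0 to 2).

Answer: 3.2441 10.2874 15.7346

Derivation:
Step 0: x=[6.0000 11.0000 14.0000] v=[0.0000 0.0000 0.0000]
Step 1: x=[6.0000 10.5000 14.2500] v=[0.0000 -2.0000 1.0000]
Step 2: x=[5.8750 9.8125 14.6563] v=[-0.5000 -2.7500 1.6250]
Step 3: x=[5.4844 9.3516 15.0821] v=[-1.5625 -1.8437 1.7031]
Step 4: x=[4.8106 9.3565 15.4166] v=[-2.6953 0.0196 1.3379]
Step 5: x=[4.0233 9.7400 15.6186] v=[-3.1494 1.5338 0.8079]
Step 6: x=[3.4151 10.1639 15.7108] v=[-2.4327 1.6957 0.3686]
Step 7: x=[3.2441 10.2874 15.7346] v=[-0.6839 0.4938 0.0952]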